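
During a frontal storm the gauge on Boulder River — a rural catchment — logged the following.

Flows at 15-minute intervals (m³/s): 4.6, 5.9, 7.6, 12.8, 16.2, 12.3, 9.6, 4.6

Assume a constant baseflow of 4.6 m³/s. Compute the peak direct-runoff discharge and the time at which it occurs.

Q_p = 11.6 m³/s at t = 1 h

Subtracting baseflow gives direct-runoff ordinates: 0.0, 1.3, 3.0, 8.2, 11.6, 7.7, 5.0, 0.0 m³/s.
The maximum is 11.6 m³/s, occurring at the reading for t = 1 h.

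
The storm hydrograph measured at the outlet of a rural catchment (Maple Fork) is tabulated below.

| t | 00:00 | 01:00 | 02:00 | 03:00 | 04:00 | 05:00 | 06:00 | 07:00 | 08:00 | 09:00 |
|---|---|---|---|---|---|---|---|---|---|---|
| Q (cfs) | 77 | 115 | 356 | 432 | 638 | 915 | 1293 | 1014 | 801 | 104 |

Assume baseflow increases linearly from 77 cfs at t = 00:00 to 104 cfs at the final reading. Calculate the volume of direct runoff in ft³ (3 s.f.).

V ≈ 1.74 × 10^7 ft³

Direct-runoff ordinates (Q − Q_b): 0.00, 35.00, 273.00, 346.00, 549.00, 823.00, 1198.00, 916.00, 700.00, 0.00 cfs.
ΣQ_DR = 4840 cfs.
With Δt = 1 h = 3600 s, V = ΣQ_DR · Δt = 4840 × 3600 = 1.74 × 10^7 ft³.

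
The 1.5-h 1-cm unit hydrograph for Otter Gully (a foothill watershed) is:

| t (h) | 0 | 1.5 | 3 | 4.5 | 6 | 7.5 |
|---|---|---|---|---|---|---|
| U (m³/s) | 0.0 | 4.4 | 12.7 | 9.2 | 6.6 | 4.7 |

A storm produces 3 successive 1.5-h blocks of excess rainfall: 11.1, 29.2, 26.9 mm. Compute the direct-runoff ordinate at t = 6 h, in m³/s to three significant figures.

By discrete convolution, Q_j = Σ (P_i / 10 mm) · U_{j−i}.
At t = 6 h (j=4): Q = (11.1/10)·6.6 + (29.2/10)·9.2 + (26.9/10)·12.7 = 68.4 m³/s.

Q ≈ 68.4 m³/s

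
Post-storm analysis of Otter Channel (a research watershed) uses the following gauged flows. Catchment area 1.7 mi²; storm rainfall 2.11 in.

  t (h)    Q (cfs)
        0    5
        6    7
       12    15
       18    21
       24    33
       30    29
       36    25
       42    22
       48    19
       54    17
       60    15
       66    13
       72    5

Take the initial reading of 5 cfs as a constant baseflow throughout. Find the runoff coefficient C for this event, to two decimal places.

ΣQ_DR = 161.0 cfs; V = ΣQ_DR·Δt = 3.478 × 10^6 ft³.
Runoff depth d = V / A = 0.8805 in.
C = d / P = 0.8805 / 2.11 = 0.42.

C ≈ 0.42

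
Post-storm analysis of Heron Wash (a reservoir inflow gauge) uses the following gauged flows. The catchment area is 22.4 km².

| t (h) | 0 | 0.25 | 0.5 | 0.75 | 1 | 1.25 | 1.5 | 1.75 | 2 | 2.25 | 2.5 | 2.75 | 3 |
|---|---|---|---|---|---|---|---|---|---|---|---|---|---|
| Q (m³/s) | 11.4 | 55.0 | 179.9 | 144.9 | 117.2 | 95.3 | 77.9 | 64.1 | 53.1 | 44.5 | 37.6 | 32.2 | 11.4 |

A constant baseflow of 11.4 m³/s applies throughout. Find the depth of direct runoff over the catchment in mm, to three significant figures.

d ≈ 31.2 mm

Direct runoff: 0.0, 43.6, 168.5, 133.5, 105.8, 83.9, 66.5, 52.7, 41.7, 33.1, 26.2, 20.8, 0.0 m³/s; ΣQ_DR = 776.3 m³/s.
V = ΣQ_DR · Δt = 776.3 × 900 s = 6.987 × 10^5 m³.
Over A = 22.4 km², depth = V / A = 31.2 mm.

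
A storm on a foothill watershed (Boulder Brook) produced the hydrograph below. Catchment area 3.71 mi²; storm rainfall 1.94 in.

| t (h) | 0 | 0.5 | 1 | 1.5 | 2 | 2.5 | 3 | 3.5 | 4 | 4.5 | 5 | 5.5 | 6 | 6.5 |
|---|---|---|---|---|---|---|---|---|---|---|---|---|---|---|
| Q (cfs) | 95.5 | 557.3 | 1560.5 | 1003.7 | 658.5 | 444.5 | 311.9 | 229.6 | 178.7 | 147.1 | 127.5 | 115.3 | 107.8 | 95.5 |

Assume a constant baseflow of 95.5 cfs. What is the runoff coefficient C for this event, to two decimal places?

C ≈ 0.46

ΣQ_DR = 4296 cfs; V = ΣQ_DR·Δt = 7.734 × 10^6 ft³.
Runoff depth d = V / A = 0.8973 in.
C = d / P = 0.8973 / 1.94 = 0.46.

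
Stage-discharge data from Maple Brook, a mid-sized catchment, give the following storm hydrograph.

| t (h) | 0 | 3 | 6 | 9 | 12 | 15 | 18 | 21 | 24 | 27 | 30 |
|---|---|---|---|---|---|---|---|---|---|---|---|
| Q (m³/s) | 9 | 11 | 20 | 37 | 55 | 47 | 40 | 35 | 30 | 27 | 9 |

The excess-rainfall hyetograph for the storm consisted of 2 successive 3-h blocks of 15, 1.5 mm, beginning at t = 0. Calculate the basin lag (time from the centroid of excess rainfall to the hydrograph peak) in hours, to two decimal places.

t_L ≈ 10.23 h

Centroid of excess rainfall: t_c = Σ P_i·t̄_i / ΣP_i = 1.7727 h (block centres at 1.5, 4.5 h).
Hydrograph peak occurs at t = 12 h, so basin lag t_L = 12 − 1.7727 = 10.23 h.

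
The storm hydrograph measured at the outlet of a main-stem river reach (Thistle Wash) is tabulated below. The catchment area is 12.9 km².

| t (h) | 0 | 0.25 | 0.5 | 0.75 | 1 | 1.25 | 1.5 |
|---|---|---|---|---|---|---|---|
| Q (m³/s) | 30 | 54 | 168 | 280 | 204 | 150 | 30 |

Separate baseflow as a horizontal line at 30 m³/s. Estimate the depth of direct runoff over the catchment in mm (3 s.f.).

d ≈ 49.3 mm

Direct runoff: 0.0, 24.0, 138.0, 250.0, 174.0, 120.0, 0.0 m³/s; ΣQ_DR = 706.0 m³/s.
V = ΣQ_DR · Δt = 706.0 × 900 s = 6.354 × 10^5 m³.
Over A = 12.9 km², depth = V / A = 49.3 mm.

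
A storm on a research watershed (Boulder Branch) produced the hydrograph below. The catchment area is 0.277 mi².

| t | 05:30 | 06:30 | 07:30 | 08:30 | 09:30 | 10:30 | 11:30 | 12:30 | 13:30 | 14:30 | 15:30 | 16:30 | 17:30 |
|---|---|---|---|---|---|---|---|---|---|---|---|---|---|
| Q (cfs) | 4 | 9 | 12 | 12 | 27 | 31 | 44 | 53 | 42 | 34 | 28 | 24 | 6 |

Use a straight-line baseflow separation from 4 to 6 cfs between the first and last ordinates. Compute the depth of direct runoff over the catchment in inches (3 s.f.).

Direct runoff: 0.00, 4.83, 7.67, 7.50, 22.33, 26.17, 39.00, 47.83, 36.67, 28.50, 22.33, 18.17, 0.00 cfs; ΣQ_DR = 261.0 cfs.
V = ΣQ_DR · Δt = 261.0 × 3600 s = 9.396 × 10^5 ft³.
Over A = 0.277 mi², depth = V / A = 1.46 in.

d ≈ 1.46 in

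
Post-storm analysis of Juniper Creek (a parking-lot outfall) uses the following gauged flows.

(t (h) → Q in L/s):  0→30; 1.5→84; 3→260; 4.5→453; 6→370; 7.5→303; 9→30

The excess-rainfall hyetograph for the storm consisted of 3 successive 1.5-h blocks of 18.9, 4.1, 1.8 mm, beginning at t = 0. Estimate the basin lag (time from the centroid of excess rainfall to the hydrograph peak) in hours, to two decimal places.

Centroid of excess rainfall: t_c = Σ P_i·t̄_i / ΣP_i = 1.2157 h (block centres at 0.75, 2.25, 3.75 h).
Hydrograph peak occurs at t = 4.5 h, so basin lag t_L = 4.5 − 1.2157 = 3.28 h.

t_L ≈ 3.28 h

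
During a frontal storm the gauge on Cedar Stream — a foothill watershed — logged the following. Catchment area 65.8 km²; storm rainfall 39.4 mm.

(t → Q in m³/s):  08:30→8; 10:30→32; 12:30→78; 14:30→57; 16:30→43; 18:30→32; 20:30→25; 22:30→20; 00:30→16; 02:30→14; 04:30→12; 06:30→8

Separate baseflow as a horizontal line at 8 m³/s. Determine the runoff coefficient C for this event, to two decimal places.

ΣQ_DR = 249.0 m³/s; V = ΣQ_DR·Δt = 1.793 × 10^6 m³.
Runoff depth d = V / A = 27.25 mm.
C = d / P = 27.25 / 39.4 = 0.69.

C ≈ 0.69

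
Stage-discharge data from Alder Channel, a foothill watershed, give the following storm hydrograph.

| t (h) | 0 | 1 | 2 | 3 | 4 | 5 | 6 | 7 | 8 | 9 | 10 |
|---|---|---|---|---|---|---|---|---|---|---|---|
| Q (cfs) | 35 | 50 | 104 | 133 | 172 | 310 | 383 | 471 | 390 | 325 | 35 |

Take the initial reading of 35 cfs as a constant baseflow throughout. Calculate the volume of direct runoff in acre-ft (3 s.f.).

V ≈ 167 acre-ft

Direct-runoff ordinates (Q − Q_b): 0.0, 15.0, 69.0, 98.0, 137.0, 275.0, 348.0, 436.0, 355.0, 290.0, 0.0 cfs.
ΣQ_DR = 2023 cfs.
With Δt = 1 h = 3600 s, V = ΣQ_DR · Δt = 2023 × 3600 = 7.28 × 10^6 ft³ = 167 acre-ft.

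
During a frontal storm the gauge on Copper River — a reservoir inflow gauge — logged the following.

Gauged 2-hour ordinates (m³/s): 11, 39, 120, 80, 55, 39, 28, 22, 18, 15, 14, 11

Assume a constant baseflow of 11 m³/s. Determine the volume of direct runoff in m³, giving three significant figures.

Direct-runoff ordinates (Q − Q_b): 0.0, 28.0, 109.0, 69.0, 44.0, 28.0, 17.0, 11.0, 7.0, 4.0, 3.0, 0.0 m³/s.
ΣQ_DR = 320.0 m³/s.
With Δt = 2 h = 7200 s, V = ΣQ_DR · Δt = 320.0 × 7200 = 2.30 × 10^6 m³.

V ≈ 2.30 × 10^6 m³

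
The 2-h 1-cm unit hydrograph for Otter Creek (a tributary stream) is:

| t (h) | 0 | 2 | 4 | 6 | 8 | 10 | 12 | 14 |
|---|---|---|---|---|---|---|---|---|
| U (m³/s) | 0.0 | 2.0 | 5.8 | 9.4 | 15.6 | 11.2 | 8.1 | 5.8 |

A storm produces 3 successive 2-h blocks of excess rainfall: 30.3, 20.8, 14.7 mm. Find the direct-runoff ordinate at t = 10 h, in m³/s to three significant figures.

Q ≈ 80.2 m³/s

By discrete convolution, Q_j = Σ (P_i / 10 mm) · U_{j−i}.
At t = 10 h (j=5): Q = (30.3/10)·11.2 + (20.8/10)·15.6 + (14.7/10)·9.4 = 80.2 m³/s.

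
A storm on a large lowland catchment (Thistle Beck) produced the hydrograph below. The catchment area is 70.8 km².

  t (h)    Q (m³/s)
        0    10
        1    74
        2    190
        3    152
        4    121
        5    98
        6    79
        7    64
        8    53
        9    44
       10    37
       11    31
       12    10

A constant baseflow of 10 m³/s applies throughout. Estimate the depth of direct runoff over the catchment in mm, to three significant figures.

Direct runoff: 0.0, 64.0, 180.0, 142.0, 111.0, 88.0, 69.0, 54.0, 43.0, 34.0, 27.0, 21.0, 0.0 m³/s; ΣQ_DR = 833.0 m³/s.
V = ΣQ_DR · Δt = 833.0 × 3600 s = 2.999 × 10^6 m³.
Over A = 70.8 km², depth = V / A = 42.4 mm.

d ≈ 42.4 mm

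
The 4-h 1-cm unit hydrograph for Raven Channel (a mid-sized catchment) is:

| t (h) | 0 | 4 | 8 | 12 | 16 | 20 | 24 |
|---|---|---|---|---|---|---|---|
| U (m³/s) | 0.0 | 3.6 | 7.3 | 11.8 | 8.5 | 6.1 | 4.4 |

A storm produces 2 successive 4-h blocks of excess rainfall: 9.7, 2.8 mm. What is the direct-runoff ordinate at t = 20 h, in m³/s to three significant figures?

By discrete convolution, Q_j = Σ (P_i / 10 mm) · U_{j−i}.
At t = 20 h (j=5): Q = (9.7/10)·6.1 + (2.8/10)·8.5 = 8.30 m³/s.

Q ≈ 8.30 m³/s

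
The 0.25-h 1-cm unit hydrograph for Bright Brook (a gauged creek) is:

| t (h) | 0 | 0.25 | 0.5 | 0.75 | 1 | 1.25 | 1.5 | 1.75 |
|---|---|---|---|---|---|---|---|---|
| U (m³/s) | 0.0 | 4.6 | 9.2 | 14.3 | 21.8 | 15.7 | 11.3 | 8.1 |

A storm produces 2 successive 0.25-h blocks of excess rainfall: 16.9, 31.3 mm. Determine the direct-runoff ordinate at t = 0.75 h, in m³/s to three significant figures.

By discrete convolution, Q_j = Σ (P_i / 10 mm) · U_{j−i}.
At t = 0.75 h (j=3): Q = (16.9/10)·14.3 + (31.3/10)·9.2 = 53.0 m³/s.

Q ≈ 53.0 m³/s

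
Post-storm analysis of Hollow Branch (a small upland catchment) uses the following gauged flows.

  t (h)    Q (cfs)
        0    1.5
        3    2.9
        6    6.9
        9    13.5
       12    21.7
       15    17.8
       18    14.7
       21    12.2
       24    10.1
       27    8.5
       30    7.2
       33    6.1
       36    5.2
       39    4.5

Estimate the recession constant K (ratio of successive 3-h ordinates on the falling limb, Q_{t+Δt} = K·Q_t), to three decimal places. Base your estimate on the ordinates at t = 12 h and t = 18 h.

K ≈ 0.823

Using the recession-limb readings at t = 12 h and t = 18 h: Q falls from 21.7 to 14.7 cfs over 2 intervals.
K = (Q₂/Q₁)^(1/2) = (14.7/21.7)^(1/2) = 0.823.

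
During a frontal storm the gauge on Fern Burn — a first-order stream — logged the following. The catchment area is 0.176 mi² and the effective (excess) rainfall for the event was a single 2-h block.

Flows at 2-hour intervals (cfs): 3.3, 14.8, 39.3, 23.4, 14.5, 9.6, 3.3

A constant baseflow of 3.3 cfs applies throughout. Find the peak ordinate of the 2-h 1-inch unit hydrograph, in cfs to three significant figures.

U_p ≈ 24.0 cfs

Direct runoff: 0.0, 11.5, 36.0, 20.1, 11.2, 6.3, 0.0 cfs; ΣQ_DR = 85.10 cfs, peak = 36.0 cfs.
Runoff depth d = ΣQ_DR·Δt / A = 85.10 × 7200 / (0.176 mi²) = 1.499 in.
The 1-inch UH is the DRH scaled by (1 in)/d, so U_p = 36.0 × 1/1.499 = 24.0 cfs.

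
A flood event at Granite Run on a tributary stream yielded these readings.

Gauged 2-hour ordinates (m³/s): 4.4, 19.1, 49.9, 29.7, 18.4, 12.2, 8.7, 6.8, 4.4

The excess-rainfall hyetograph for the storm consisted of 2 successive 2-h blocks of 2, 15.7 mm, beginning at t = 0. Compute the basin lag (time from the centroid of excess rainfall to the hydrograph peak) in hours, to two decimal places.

t_L ≈ 1.23 h

Centroid of excess rainfall: t_c = Σ P_i·t̄_i / ΣP_i = 2.7740 h (block centres at 1, 3 h).
Hydrograph peak occurs at t = 4 h, so basin lag t_L = 4 − 2.7740 = 1.23 h.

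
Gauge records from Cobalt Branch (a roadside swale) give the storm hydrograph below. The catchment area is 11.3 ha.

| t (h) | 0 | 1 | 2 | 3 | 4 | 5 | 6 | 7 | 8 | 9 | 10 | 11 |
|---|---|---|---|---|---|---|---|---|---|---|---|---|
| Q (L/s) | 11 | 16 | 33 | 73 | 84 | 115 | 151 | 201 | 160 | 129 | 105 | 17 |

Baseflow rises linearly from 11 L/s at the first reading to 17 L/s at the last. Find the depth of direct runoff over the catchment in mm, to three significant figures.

Direct runoff: 0.00, 4.45, 20.91, 60.36, 70.82, 101.27, 136.73, 186.18, 144.64, 113.09, 88.55, 0.00 L/s; ΣQ_DR = 927.0 L/s.
V = ΣQ_DR · Δt = 927.0 × 3600 s = 3.337 × 10^6 L.
Over A = 11.3 ha, depth = V / A = 29.5 mm.

d ≈ 29.5 mm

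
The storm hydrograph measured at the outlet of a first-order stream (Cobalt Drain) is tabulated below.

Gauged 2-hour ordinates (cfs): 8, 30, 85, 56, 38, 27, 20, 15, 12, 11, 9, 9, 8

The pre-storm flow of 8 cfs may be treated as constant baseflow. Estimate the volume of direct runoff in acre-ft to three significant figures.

V ≈ 37.0 acre-ft

Direct-runoff ordinates (Q − Q_b): 0.0, 22.0, 77.0, 48.0, 30.0, 19.0, 12.0, 7.0, 4.0, 3.0, 1.0, 1.0, 0.0 cfs.
ΣQ_DR = 224.0 cfs.
With Δt = 2 h = 7200 s, V = ΣQ_DR · Δt = 224.0 × 7200 = 1.61 × 10^6 ft³ = 37.0 acre-ft.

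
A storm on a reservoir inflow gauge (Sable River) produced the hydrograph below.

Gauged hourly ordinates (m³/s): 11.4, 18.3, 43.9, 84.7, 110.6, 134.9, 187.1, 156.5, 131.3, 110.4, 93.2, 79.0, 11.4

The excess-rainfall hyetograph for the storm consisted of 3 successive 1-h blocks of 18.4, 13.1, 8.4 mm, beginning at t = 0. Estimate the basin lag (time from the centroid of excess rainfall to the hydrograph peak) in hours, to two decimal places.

t_L ≈ 4.75 h

Centroid of excess rainfall: t_c = Σ P_i·t̄_i / ΣP_i = 1.2494 h (block centres at 0.5, 1.5, 2.5 h).
Hydrograph peak occurs at t = 6 h, so basin lag t_L = 6 − 1.2494 = 4.75 h.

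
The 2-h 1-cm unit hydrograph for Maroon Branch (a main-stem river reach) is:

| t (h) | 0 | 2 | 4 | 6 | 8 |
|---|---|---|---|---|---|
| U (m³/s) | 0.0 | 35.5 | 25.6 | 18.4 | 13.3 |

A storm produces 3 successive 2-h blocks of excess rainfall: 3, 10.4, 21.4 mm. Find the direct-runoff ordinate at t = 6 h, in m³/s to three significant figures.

By discrete convolution, Q_j = Σ (P_i / 10 mm) · U_{j−i}.
At t = 6 h (j=3): Q = (3/10)·18.4 + (10.4/10)·25.6 + (21.4/10)·35.5 = 108 m³/s.

Q ≈ 108 m³/s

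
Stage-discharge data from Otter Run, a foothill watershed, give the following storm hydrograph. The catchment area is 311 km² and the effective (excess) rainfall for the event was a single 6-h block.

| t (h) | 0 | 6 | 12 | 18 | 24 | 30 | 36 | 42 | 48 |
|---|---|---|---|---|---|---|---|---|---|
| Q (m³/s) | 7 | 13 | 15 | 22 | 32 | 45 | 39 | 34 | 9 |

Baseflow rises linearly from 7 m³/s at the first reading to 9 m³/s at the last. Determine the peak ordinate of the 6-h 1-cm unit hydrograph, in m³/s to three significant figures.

U_p ≈ 36.7 m³/s

Direct runoff: 0.00, 5.75, 7.50, 14.25, 24.00, 36.75, 30.50, 25.25, 0.00 m³/s; ΣQ_DR = 144.0 m³/s, peak = 36.75 m³/s.
Runoff depth d = ΣQ_DR·Δt / A = 144.0 × 21600 / (311 km²) = 10.00 mm.
The 1-cm UH is the DRH scaled by (10 mm)/d, so U_p = 36.75 × 10/10.00 = 36.7 m³/s.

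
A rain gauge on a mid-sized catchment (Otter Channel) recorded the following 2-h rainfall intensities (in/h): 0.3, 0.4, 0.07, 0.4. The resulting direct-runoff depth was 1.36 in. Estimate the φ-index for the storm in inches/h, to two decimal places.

φ ≈ 0.14 in/h

Only the 3 blocks with intensity above φ contribute runoff: 0.3, 0.4, 0.4 in/h.
Σ(I−φ)·Δt = d  ⇒  (0.3+0.4+0.4 − 3φ)·2 = 1.36
φ = (1.100 − 1.36/2) / 3 = 0.14 in/h.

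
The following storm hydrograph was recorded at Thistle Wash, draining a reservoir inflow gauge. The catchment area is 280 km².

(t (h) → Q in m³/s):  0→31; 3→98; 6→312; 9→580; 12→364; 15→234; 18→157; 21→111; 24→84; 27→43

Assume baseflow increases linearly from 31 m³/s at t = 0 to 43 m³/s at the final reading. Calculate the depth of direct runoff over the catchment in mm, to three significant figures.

Direct runoff: 0.00, 65.67, 278.33, 545.00, 327.67, 196.33, 118.00, 70.67, 42.33, 0.00 m³/s; ΣQ_DR = 1644 m³/s.
V = ΣQ_DR · Δt = 1644 × 10800 s = 1.776 × 10^7 m³.
Over A = 280 km², depth = V / A = 63.4 mm.

d ≈ 63.4 mm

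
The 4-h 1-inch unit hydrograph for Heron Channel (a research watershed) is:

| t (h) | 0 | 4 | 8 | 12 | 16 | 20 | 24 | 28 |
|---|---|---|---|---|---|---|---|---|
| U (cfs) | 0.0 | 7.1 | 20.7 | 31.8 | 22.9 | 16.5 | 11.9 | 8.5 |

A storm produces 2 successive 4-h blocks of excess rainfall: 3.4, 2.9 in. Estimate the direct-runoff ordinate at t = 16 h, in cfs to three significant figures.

By discrete convolution, Q_j = Σ (P_i / 1 in) · U_{j−i}.
At t = 16 h (j=4): Q = (3.4/1)·22.9 + (2.9/1)·31.8 = 170 cfs.

Q ≈ 170 cfs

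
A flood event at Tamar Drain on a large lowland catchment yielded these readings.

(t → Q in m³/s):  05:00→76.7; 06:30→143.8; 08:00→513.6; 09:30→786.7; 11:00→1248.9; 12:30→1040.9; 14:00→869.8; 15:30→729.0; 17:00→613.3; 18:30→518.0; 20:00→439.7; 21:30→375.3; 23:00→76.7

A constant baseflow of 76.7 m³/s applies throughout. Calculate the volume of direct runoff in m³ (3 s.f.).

Direct-runoff ordinates (Q − Q_b): 0.0, 67.1, 436.9, 710.0, 1172.2, 964.2, 793.1, 652.3, 536.6, 441.3, 363.0, 298.6, 0.0 m³/s.
ΣQ_DR = 6435 m³/s.
With Δt = 1.5 h = 5400 s, V = ΣQ_DR · Δt = 6435 × 5400 = 3.48 × 10^7 m³.

V ≈ 3.48 × 10^7 m³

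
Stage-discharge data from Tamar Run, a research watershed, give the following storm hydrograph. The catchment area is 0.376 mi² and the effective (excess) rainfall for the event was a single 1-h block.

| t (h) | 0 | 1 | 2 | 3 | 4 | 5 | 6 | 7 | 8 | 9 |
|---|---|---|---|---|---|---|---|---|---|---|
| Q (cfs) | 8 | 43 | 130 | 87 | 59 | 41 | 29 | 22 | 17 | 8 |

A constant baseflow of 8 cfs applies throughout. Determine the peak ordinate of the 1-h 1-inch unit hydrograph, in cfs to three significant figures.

Direct runoff: 0.0, 35.0, 122.0, 79.0, 51.0, 33.0, 21.0, 14.0, 9.0, 0.0 cfs; ΣQ_DR = 364.0 cfs, peak = 122.0 cfs.
Runoff depth d = ΣQ_DR·Δt / A = 364.0 × 3600 / (0.376 mi²) = 1.500 in.
The 1-inch UH is the DRH scaled by (1 in)/d, so U_p = 122.0 × 1/1.500 = 81.3 cfs.

U_p ≈ 81.3 cfs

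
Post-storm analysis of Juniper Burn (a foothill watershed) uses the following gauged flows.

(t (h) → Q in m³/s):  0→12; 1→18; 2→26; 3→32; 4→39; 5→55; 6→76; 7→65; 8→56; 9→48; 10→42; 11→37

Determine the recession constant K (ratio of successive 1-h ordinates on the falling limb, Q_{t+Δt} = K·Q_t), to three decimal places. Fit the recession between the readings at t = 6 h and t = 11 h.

Using the recession-limb readings at t = 6 h and t = 11 h: Q falls from 76 to 37 m³/s over 5 intervals.
K = (Q₂/Q₁)^(1/5) = (37/76)^(1/5) = 0.866.

K ≈ 0.866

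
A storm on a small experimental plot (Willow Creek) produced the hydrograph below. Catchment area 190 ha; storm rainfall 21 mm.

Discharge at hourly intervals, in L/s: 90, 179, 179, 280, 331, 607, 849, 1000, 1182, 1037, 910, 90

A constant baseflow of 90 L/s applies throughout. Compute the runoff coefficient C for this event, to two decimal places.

ΣQ_DR = 5654 L/s; V = ΣQ_DR·Δt = 2.035 × 10^7 L.
Runoff depth d = V / A = 10.71 mm.
C = d / P = 10.71 / 21 = 0.51.

C ≈ 0.51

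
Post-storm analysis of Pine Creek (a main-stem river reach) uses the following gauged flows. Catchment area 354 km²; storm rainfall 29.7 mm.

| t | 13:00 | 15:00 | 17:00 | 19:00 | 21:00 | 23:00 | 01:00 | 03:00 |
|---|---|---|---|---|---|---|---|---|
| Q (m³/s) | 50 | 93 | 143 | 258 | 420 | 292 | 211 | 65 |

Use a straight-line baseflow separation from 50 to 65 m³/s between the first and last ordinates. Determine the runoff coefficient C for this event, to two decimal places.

C ≈ 0.73

ΣQ_DR = 1072 m³/s; V = ΣQ_DR·Δt = 7.718 × 10^6 m³.
Runoff depth d = V / A = 21.80 mm.
C = d / P = 21.80 / 29.7 = 0.73.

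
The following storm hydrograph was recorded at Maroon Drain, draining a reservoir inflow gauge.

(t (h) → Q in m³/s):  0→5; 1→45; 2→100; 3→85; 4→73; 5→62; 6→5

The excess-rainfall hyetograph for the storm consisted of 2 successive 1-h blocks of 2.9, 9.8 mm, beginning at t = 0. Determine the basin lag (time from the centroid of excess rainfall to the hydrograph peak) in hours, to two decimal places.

t_L ≈ 0.73 h

Centroid of excess rainfall: t_c = Σ P_i·t̄_i / ΣP_i = 1.2717 h (block centres at 0.5, 1.5 h).
Hydrograph peak occurs at t = 2 h, so basin lag t_L = 2 − 1.2717 = 0.73 h.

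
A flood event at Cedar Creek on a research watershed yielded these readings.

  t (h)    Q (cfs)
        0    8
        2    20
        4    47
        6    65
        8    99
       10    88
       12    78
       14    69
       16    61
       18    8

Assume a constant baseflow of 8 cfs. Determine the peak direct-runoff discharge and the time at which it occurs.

Q_p = 91.0 cfs at t = 8 h

Subtracting baseflow gives direct-runoff ordinates: 0.0, 12.0, 39.0, 57.0, 91.0, 80.0, 70.0, 61.0, 53.0, 0.0 cfs.
The maximum is 91.0 cfs, occurring at the reading for t = 8 h.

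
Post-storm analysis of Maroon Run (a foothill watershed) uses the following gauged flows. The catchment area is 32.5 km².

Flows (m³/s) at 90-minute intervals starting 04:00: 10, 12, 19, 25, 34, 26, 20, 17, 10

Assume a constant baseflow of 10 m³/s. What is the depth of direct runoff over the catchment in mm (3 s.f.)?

d ≈ 13.8 mm

Direct runoff: 0.0, 2.0, 9.0, 15.0, 24.0, 16.0, 10.0, 7.0, 0.0 m³/s; ΣQ_DR = 83.00 m³/s.
V = ΣQ_DR · Δt = 83.00 × 5400 s = 4.482 × 10^5 m³.
Over A = 32.5 km², depth = V / A = 13.8 mm.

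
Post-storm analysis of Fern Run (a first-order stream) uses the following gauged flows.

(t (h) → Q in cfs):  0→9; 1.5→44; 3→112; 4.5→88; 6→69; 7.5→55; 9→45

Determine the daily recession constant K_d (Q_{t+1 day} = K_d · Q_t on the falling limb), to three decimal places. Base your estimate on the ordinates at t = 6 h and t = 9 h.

Between t = 6 h and t = 9 h the flow falls from 69 to 45 cfs over 2×1.5 h = 3 h.
Per-interval ratio K = (45/69)^(1/2) = 0.8076; K_d = K^(24/1.5) = 0.033.

K_d ≈ 0.033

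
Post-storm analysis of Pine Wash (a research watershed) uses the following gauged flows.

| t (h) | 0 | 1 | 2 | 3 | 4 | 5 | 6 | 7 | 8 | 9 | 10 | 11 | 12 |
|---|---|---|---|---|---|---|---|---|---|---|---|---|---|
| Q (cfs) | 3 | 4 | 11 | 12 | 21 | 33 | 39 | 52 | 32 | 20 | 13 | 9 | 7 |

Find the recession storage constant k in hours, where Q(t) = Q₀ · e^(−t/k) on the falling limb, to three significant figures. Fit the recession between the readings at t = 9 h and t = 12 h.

k ≈ 2.86 h

On the falling limb, Q drops from 20 to 7 cfs between t = 9 h and t = 12 h (Δt = 3 h).
k = −Δt / ln(Q₂/Q₁) = −3 / ln(7/20) = 2.86 h.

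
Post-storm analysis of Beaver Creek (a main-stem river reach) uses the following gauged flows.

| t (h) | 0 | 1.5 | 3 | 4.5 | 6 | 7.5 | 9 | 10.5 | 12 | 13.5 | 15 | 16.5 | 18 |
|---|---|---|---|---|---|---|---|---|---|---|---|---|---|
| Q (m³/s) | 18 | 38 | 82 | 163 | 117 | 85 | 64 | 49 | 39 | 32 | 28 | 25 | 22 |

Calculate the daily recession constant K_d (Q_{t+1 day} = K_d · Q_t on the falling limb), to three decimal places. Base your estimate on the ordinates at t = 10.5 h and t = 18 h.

Between t = 10.5 h and t = 18 h the flow falls from 49 to 22 m³/s over 5×1.5 h = 7.5 h.
Per-interval ratio K = (22/49)^(1/5) = 0.8520; K_d = K^(24/1.5) = 0.077.

K_d ≈ 0.077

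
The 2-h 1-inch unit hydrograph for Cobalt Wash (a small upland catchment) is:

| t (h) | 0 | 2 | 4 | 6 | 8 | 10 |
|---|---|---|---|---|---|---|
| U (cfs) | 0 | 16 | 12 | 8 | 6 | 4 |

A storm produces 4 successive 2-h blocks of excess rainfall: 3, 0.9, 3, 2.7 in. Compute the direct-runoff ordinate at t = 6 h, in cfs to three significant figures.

Q ≈ 82.8 cfs

By discrete convolution, Q_j = Σ (P_i / 1 in) · U_{j−i}.
At t = 6 h (j=3): Q = (3/1)·8 + (0.9/1)·12 + (3/1)·16 + (2.7/1)·0 = 82.8 cfs.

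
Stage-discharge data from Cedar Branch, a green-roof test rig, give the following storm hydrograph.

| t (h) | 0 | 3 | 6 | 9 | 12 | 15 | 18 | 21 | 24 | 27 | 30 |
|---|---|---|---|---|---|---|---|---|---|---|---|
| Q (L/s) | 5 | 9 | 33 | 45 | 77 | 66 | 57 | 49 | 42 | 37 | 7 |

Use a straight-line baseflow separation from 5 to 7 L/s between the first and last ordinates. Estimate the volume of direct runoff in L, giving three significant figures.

Direct-runoff ordinates (Q − Q_b): 0.00, 3.80, 27.60, 39.40, 71.20, 60.00, 50.80, 42.60, 35.40, 30.20, 0.00 L/s.
ΣQ_DR = 361.0 L/s.
With Δt = 3 h = 10800 s, V = ΣQ_DR · Δt = 361.0 × 10800 = 3.90 × 10^6 L.

V ≈ 3.90 × 10^6 L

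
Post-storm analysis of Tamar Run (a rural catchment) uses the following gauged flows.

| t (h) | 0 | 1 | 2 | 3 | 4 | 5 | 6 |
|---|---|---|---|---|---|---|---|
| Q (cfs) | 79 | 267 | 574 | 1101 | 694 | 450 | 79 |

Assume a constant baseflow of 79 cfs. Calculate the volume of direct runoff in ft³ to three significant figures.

Direct-runoff ordinates (Q − Q_b): 0.0, 188.0, 495.0, 1022.0, 615.0, 371.0, 0.0 cfs.
ΣQ_DR = 2691 cfs.
With Δt = 1 h = 3600 s, V = ΣQ_DR · Δt = 2691 × 3600 = 9.69 × 10^6 ft³.

V ≈ 9.69 × 10^6 ft³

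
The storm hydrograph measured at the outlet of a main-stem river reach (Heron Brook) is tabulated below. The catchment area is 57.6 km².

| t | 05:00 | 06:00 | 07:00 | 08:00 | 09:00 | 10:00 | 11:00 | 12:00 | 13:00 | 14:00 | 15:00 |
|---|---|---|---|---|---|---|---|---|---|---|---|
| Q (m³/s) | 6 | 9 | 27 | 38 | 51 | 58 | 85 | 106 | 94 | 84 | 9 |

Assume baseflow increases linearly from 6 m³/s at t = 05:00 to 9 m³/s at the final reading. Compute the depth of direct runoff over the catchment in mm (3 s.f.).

d ≈ 30.3 mm

Direct runoff: 0.00, 2.70, 20.40, 31.10, 43.80, 50.50, 77.20, 97.90, 85.60, 75.30, 0.00 m³/s; ΣQ_DR = 484.5 m³/s.
V = ΣQ_DR · Δt = 484.5 × 3600 s = 1.744 × 10^6 m³.
Over A = 57.6 km², depth = V / A = 30.3 mm.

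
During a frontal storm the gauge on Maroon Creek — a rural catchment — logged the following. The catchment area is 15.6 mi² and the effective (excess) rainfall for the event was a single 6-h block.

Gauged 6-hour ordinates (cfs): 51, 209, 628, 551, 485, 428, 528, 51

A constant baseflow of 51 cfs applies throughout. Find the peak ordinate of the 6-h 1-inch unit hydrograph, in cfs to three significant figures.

U_p ≈ 384 cfs

Direct runoff: 0.0, 158.0, 577.0, 500.0, 434.0, 377.0, 477.0, 0.0 cfs; ΣQ_DR = 2523 cfs, peak = 577.0 cfs.
Runoff depth d = ΣQ_DR·Δt / A = 2523 × 21600 / (15.6 mi²) = 1.504 in.
The 1-inch UH is the DRH scaled by (1 in)/d, so U_p = 577.0 × 1/1.504 = 384 cfs.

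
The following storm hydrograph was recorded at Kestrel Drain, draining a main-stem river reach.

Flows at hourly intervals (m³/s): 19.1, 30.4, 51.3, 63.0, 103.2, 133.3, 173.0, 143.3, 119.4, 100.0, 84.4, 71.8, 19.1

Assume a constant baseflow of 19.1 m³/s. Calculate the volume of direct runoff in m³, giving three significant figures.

Direct-runoff ordinates (Q − Q_b): 0.0, 11.3, 32.2, 43.9, 84.1, 114.2, 153.9, 124.2, 100.3, 80.9, 65.3, 52.7, 0.0 m³/s.
ΣQ_DR = 863.0 m³/s.
With Δt = 1 h = 3600 s, V = ΣQ_DR · Δt = 863.0 × 3600 = 3.11 × 10^6 m³.

V ≈ 3.11 × 10^6 m³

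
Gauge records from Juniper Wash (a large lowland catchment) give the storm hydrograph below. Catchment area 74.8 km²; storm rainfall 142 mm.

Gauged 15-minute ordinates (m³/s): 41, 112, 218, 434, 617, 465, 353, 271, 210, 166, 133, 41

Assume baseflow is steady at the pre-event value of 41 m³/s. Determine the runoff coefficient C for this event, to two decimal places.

C ≈ 0.22

ΣQ_DR = 2569 m³/s; V = ΣQ_DR·Δt = 2.312 × 10^6 m³.
Runoff depth d = V / A = 30.91 mm.
C = d / P = 30.91 / 142 = 0.22.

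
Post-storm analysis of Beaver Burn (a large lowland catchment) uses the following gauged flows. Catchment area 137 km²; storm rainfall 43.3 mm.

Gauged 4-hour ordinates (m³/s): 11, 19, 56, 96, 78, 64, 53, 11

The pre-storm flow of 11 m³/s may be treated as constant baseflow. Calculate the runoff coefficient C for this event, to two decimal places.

ΣQ_DR = 300.0 m³/s; V = ΣQ_DR·Δt = 4.320 × 10^6 m³.
Runoff depth d = V / A = 31.53 mm.
C = d / P = 31.53 / 43.3 = 0.73.

C ≈ 0.73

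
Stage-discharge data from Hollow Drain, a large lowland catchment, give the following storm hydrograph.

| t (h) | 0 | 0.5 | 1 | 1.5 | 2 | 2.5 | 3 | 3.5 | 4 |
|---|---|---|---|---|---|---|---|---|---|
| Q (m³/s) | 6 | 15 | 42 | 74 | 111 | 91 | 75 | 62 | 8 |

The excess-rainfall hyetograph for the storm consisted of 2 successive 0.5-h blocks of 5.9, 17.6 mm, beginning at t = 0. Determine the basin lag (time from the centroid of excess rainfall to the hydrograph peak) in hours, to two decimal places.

Centroid of excess rainfall: t_c = Σ P_i·t̄_i / ΣP_i = 0.6245 h (block centres at 0.25, 0.75 h).
Hydrograph peak occurs at t = 2 h, so basin lag t_L = 2 − 0.6245 = 1.38 h.

t_L ≈ 1.38 h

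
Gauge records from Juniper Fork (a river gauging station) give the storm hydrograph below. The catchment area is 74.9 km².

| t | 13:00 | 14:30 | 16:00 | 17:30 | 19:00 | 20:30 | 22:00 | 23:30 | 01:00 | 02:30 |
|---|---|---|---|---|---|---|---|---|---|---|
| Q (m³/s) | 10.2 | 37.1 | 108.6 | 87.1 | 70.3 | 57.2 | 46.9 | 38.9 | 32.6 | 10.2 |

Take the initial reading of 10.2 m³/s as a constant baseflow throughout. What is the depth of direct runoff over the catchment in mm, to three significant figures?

Direct runoff: 0.0, 26.9, 98.4, 76.9, 60.1, 47.0, 36.7, 28.7, 22.4, 0.0 m³/s; ΣQ_DR = 397.1 m³/s.
V = ΣQ_DR · Δt = 397.1 × 5400 s = 2.144 × 10^6 m³.
Over A = 74.9 km², depth = V / A = 28.6 mm.

d ≈ 28.6 mm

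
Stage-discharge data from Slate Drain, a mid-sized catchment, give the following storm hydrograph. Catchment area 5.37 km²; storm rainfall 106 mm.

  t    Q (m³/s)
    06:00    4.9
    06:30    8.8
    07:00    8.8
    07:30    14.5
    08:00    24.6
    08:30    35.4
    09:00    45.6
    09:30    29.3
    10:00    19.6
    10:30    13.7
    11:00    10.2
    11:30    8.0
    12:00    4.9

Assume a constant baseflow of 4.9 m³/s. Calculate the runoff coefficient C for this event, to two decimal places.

C ≈ 0.52

ΣQ_DR = 164.6 m³/s; V = ΣQ_DR·Δt = 2.963 × 10^5 m³.
Runoff depth d = V / A = 55.17 mm.
C = d / P = 55.17 / 106 = 0.52.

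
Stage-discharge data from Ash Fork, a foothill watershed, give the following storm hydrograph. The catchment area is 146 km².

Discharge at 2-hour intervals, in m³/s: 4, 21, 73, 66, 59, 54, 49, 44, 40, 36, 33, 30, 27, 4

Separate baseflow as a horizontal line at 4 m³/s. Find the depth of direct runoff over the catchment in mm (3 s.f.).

d ≈ 23.9 mm

Direct runoff: 0.0, 17.0, 69.0, 62.0, 55.0, 50.0, 45.0, 40.0, 36.0, 32.0, 29.0, 26.0, 23.0, 0.0 m³/s; ΣQ_DR = 484.0 m³/s.
V = ΣQ_DR · Δt = 484.0 × 7200 s = 3.485 × 10^6 m³.
Over A = 146 km², depth = V / A = 23.9 mm.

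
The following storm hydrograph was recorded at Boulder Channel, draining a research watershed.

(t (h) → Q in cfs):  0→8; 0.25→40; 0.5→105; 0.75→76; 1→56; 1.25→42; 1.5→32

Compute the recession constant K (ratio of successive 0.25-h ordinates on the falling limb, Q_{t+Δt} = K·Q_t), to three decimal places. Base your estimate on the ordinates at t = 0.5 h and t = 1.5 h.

Using the recession-limb readings at t = 0.5 h and t = 1.5 h: Q falls from 105 to 32 cfs over 4 intervals.
K = (Q₂/Q₁)^(1/4) = (32/105)^(1/4) = 0.743.

K ≈ 0.743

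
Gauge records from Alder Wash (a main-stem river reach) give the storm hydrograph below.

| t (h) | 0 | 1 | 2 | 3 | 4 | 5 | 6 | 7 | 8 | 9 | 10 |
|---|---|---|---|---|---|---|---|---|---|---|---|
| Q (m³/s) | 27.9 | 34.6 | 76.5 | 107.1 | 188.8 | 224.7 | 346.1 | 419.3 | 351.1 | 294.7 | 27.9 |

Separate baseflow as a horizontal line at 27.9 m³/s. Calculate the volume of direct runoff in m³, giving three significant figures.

V ≈ 6.45 × 10^6 m³

Direct-runoff ordinates (Q − Q_b): 0.0, 6.7, 48.6, 79.2, 160.9, 196.8, 318.2, 391.4, 323.2, 266.8, 0.0 m³/s.
ΣQ_DR = 1792 m³/s.
With Δt = 1 h = 3600 s, V = ΣQ_DR · Δt = 1792 × 3600 = 6.45 × 10^6 m³.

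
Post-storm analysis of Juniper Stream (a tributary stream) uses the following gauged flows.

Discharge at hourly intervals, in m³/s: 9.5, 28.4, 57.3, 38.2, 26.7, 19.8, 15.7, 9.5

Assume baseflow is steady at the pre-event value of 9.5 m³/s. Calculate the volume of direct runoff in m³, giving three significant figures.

V ≈ 4.65 × 10^5 m³

Direct-runoff ordinates (Q − Q_b): 0.0, 18.9, 47.8, 28.7, 17.2, 10.3, 6.2, 0.0 m³/s.
ΣQ_DR = 129.1 m³/s.
With Δt = 1 h = 3600 s, V = ΣQ_DR · Δt = 129.1 × 3600 = 4.65 × 10^5 m³.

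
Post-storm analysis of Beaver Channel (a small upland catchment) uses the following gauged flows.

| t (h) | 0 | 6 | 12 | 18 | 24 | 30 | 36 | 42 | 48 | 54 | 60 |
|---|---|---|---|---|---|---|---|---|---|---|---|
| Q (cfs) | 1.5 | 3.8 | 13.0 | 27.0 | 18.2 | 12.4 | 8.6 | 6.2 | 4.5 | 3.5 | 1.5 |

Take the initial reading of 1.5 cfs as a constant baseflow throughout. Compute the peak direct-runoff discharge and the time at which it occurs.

Q_p = 25.5 cfs at t = 18 h

Subtracting baseflow gives direct-runoff ordinates: 0.0, 2.3, 11.5, 25.5, 16.7, 10.9, 7.1, 4.7, 3.0, 2.0, 0.0 cfs.
The maximum is 25.5 cfs, occurring at the reading for t = 18 h.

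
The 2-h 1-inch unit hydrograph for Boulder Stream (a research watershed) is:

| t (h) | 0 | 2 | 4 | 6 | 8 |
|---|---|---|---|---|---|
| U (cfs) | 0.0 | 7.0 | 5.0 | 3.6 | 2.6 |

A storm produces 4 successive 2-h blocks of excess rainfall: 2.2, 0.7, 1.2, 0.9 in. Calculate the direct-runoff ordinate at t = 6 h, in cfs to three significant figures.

Q ≈ 19.8 cfs

By discrete convolution, Q_j = Σ (P_i / 1 in) · U_{j−i}.
At t = 6 h (j=3): Q = (2.2/1)·3.6 + (0.7/1)·5.0 + (1.2/1)·7.0 + (0.9/1)·0.0 = 19.8 cfs.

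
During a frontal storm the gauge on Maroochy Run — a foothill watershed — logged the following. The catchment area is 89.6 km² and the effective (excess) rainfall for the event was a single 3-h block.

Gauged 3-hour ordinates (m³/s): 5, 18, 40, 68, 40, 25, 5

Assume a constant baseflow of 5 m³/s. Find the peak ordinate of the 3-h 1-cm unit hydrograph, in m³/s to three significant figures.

U_p ≈ 31.5 m³/s

Direct runoff: 0.0, 13.0, 35.0, 63.0, 35.0, 20.0, 0.0 m³/s; ΣQ_DR = 166.0 m³/s, peak = 63.0 m³/s.
Runoff depth d = ΣQ_DR·Δt / A = 166.0 × 10800 / (89.6 km²) = 20.01 mm.
The 1-cm UH is the DRH scaled by (10 mm)/d, so U_p = 63.0 × 10/20.01 = 31.5 m³/s.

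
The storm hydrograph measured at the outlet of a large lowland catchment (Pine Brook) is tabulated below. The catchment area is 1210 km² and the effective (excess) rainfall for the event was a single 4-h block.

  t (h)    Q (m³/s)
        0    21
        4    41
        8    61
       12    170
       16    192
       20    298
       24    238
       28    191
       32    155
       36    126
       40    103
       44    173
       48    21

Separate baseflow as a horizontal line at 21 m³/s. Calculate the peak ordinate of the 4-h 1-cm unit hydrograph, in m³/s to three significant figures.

U_p ≈ 153 m³/s

Direct runoff: 0.0, 20.0, 40.0, 149.0, 171.0, 277.0, 217.0, 170.0, 134.0, 105.0, 82.0, 152.0, 0.0 m³/s; ΣQ_DR = 1517 m³/s, peak = 277.0 m³/s.
Runoff depth d = ΣQ_DR·Δt / A = 1517 × 14400 / (1210 km²) = 18.05 mm.
The 1-cm UH is the DRH scaled by (10 mm)/d, so U_p = 277.0 × 10/18.05 = 153 m³/s.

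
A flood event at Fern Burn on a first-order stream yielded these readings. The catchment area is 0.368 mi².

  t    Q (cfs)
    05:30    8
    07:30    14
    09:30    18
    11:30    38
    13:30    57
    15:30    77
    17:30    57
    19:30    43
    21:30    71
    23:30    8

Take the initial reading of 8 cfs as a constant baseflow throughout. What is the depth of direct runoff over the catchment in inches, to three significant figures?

d ≈ 2.62 in

Direct runoff: 0.0, 6.0, 10.0, 30.0, 49.0, 69.0, 49.0, 35.0, 63.0, 0.0 cfs; ΣQ_DR = 311.0 cfs.
V = ΣQ_DR · Δt = 311.0 × 7200 s = 2.239 × 10^6 ft³.
Over A = 0.368 mi², depth = V / A = 2.62 in.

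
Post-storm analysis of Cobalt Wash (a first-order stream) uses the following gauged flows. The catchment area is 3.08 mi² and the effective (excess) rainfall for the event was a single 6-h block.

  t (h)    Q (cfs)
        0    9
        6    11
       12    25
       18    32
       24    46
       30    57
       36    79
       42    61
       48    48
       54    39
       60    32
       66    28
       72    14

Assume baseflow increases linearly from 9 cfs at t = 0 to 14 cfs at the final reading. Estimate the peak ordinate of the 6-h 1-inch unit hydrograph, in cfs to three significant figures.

U_p ≈ 67.5 cfs

Direct runoff: 0.00, 1.58, 15.17, 21.75, 35.33, 45.92, 67.50, 49.08, 35.67, 26.25, 18.83, 14.42, 0.00 cfs; ΣQ_DR = 331.5 cfs, peak = 67.50 cfs.
Runoff depth d = ΣQ_DR·Δt / A = 331.5 × 21600 / (3.08 mi²) = 1.001 in.
The 1-inch UH is the DRH scaled by (1 in)/d, so U_p = 67.50 × 1/1.001 = 67.5 cfs.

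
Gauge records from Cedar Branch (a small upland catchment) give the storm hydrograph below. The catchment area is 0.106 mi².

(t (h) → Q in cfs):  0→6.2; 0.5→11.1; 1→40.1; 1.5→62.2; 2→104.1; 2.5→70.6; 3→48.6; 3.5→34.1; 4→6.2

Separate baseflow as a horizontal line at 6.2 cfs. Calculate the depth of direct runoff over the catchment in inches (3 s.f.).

Direct runoff: 0.0, 4.9, 33.9, 56.0, 97.9, 64.4, 42.4, 27.9, 0.0 cfs; ΣQ_DR = 327.4 cfs.
V = ΣQ_DR · Δt = 327.4 × 1800 s = 5.893 × 10^5 ft³.
Over A = 0.106 mi², depth = V / A = 2.39 in.

d ≈ 2.39 in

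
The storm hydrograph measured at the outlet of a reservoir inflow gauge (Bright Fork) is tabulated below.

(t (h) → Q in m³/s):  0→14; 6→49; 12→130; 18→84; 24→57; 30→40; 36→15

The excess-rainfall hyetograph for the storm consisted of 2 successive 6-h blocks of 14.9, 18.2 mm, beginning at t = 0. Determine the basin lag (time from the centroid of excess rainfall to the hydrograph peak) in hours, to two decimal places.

Centroid of excess rainfall: t_c = Σ P_i·t̄_i / ΣP_i = 6.2991 h (block centres at 3, 9 h).
Hydrograph peak occurs at t = 12 h, so basin lag t_L = 12 − 6.2991 = 5.70 h.

t_L ≈ 5.70 h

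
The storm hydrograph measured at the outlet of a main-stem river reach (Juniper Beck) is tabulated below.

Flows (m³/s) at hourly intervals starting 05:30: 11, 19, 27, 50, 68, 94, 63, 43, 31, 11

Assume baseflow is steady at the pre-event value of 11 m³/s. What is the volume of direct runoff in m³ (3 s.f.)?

Direct-runoff ordinates (Q − Q_b): 0.0, 8.0, 16.0, 39.0, 57.0, 83.0, 52.0, 32.0, 20.0, 0.0 m³/s.
ΣQ_DR = 307.0 m³/s.
With Δt = 1 h = 3600 s, V = ΣQ_DR · Δt = 307.0 × 3600 = 1.11 × 10^6 m³.

V ≈ 1.11 × 10^6 m³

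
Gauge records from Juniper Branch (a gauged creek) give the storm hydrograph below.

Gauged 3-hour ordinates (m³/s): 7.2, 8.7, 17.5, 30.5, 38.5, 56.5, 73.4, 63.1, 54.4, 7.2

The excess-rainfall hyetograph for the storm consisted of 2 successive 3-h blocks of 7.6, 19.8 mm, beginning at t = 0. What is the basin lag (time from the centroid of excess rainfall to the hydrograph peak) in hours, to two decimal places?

t_L ≈ 14.33 h

Centroid of excess rainfall: t_c = Σ P_i·t̄_i / ΣP_i = 3.6679 h (block centres at 1.5, 4.5 h).
Hydrograph peak occurs at t = 18 h, so basin lag t_L = 18 − 3.6679 = 14.33 h.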